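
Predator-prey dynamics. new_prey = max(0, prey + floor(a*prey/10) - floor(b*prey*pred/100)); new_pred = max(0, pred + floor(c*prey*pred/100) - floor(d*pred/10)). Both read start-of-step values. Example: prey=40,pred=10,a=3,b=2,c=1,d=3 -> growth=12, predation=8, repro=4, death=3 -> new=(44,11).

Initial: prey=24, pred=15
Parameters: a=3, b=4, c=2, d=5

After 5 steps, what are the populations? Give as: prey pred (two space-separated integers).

Step 1: prey: 24+7-14=17; pred: 15+7-7=15
Step 2: prey: 17+5-10=12; pred: 15+5-7=13
Step 3: prey: 12+3-6=9; pred: 13+3-6=10
Step 4: prey: 9+2-3=8; pred: 10+1-5=6
Step 5: prey: 8+2-1=9; pred: 6+0-3=3

Answer: 9 3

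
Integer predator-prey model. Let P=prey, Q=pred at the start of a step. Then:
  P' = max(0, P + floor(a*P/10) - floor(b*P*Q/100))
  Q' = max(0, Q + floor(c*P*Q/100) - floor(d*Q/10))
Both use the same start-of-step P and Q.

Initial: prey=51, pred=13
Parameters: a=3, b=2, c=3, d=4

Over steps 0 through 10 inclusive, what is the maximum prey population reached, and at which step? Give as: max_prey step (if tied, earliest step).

Step 1: prey: 51+15-13=53; pred: 13+19-5=27
Step 2: prey: 53+15-28=40; pred: 27+42-10=59
Step 3: prey: 40+12-47=5; pred: 59+70-23=106
Step 4: prey: 5+1-10=0; pred: 106+15-42=79
Step 5: prey: 0+0-0=0; pred: 79+0-31=48
Step 6: prey: 0+0-0=0; pred: 48+0-19=29
Step 7: prey: 0+0-0=0; pred: 29+0-11=18
Step 8: prey: 0+0-0=0; pred: 18+0-7=11
Step 9: prey: 0+0-0=0; pred: 11+0-4=7
Step 10: prey: 0+0-0=0; pred: 7+0-2=5
Max prey = 53 at step 1

Answer: 53 1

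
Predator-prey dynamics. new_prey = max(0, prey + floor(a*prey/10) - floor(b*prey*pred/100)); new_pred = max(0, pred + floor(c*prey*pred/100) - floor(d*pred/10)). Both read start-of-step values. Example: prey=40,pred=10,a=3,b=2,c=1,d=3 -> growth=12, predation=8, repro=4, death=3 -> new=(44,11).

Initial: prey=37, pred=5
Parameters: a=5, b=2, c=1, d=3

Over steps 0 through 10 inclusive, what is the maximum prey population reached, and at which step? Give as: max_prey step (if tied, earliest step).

Step 1: prey: 37+18-3=52; pred: 5+1-1=5
Step 2: prey: 52+26-5=73; pred: 5+2-1=6
Step 3: prey: 73+36-8=101; pred: 6+4-1=9
Step 4: prey: 101+50-18=133; pred: 9+9-2=16
Step 5: prey: 133+66-42=157; pred: 16+21-4=33
Step 6: prey: 157+78-103=132; pred: 33+51-9=75
Step 7: prey: 132+66-198=0; pred: 75+99-22=152
Step 8: prey: 0+0-0=0; pred: 152+0-45=107
Step 9: prey: 0+0-0=0; pred: 107+0-32=75
Step 10: prey: 0+0-0=0; pred: 75+0-22=53
Max prey = 157 at step 5

Answer: 157 5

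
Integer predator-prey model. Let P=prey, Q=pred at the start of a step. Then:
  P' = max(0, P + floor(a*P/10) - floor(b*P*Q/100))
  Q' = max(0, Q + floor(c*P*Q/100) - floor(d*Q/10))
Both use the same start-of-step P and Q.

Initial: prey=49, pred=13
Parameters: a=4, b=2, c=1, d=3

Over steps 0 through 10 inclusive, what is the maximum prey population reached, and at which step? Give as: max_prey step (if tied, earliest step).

Answer: 61 2

Derivation:
Step 1: prey: 49+19-12=56; pred: 13+6-3=16
Step 2: prey: 56+22-17=61; pred: 16+8-4=20
Step 3: prey: 61+24-24=61; pred: 20+12-6=26
Step 4: prey: 61+24-31=54; pred: 26+15-7=34
Step 5: prey: 54+21-36=39; pred: 34+18-10=42
Step 6: prey: 39+15-32=22; pred: 42+16-12=46
Step 7: prey: 22+8-20=10; pred: 46+10-13=43
Step 8: prey: 10+4-8=6; pred: 43+4-12=35
Step 9: prey: 6+2-4=4; pred: 35+2-10=27
Step 10: prey: 4+1-2=3; pred: 27+1-8=20
Max prey = 61 at step 2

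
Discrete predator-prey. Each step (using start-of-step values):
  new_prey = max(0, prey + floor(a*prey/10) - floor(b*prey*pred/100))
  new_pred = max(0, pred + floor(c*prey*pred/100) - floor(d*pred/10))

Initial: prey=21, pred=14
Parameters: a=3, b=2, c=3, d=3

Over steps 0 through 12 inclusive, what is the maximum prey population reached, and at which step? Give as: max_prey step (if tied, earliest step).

Answer: 22 1

Derivation:
Step 1: prey: 21+6-5=22; pred: 14+8-4=18
Step 2: prey: 22+6-7=21; pred: 18+11-5=24
Step 3: prey: 21+6-10=17; pred: 24+15-7=32
Step 4: prey: 17+5-10=12; pred: 32+16-9=39
Step 5: prey: 12+3-9=6; pred: 39+14-11=42
Step 6: prey: 6+1-5=2; pred: 42+7-12=37
Step 7: prey: 2+0-1=1; pred: 37+2-11=28
Step 8: prey: 1+0-0=1; pred: 28+0-8=20
Step 9: prey: 1+0-0=1; pred: 20+0-6=14
Step 10: prey: 1+0-0=1; pred: 14+0-4=10
Step 11: prey: 1+0-0=1; pred: 10+0-3=7
Step 12: prey: 1+0-0=1; pred: 7+0-2=5
Max prey = 22 at step 1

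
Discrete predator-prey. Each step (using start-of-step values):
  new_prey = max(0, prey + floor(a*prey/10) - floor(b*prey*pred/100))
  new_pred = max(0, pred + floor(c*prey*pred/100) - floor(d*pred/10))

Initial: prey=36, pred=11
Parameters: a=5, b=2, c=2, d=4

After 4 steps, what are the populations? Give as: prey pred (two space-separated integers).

Answer: 44 70

Derivation:
Step 1: prey: 36+18-7=47; pred: 11+7-4=14
Step 2: prey: 47+23-13=57; pred: 14+13-5=22
Step 3: prey: 57+28-25=60; pred: 22+25-8=39
Step 4: prey: 60+30-46=44; pred: 39+46-15=70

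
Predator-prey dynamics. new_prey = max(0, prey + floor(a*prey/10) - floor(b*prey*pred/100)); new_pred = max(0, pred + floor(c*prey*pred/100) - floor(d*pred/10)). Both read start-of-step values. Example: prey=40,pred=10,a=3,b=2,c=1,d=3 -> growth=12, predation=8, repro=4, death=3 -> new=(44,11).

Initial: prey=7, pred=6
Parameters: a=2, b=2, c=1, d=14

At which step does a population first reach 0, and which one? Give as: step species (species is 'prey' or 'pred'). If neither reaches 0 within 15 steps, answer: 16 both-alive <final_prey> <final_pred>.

Step 1: prey: 7+1-0=8; pred: 6+0-8=0
First extinction: pred at step 1

Answer: 1 pred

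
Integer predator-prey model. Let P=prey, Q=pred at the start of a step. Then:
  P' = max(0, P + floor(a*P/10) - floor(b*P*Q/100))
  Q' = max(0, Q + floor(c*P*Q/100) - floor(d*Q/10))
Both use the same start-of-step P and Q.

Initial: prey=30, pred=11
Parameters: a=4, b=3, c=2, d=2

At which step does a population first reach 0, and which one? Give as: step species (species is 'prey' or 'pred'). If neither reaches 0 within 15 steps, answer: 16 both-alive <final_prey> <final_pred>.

Answer: 7 prey

Derivation:
Step 1: prey: 30+12-9=33; pred: 11+6-2=15
Step 2: prey: 33+13-14=32; pred: 15+9-3=21
Step 3: prey: 32+12-20=24; pred: 21+13-4=30
Step 4: prey: 24+9-21=12; pred: 30+14-6=38
Step 5: prey: 12+4-13=3; pred: 38+9-7=40
Step 6: prey: 3+1-3=1; pred: 40+2-8=34
Step 7: prey: 1+0-1=0; pred: 34+0-6=28
First extinction: prey at step 7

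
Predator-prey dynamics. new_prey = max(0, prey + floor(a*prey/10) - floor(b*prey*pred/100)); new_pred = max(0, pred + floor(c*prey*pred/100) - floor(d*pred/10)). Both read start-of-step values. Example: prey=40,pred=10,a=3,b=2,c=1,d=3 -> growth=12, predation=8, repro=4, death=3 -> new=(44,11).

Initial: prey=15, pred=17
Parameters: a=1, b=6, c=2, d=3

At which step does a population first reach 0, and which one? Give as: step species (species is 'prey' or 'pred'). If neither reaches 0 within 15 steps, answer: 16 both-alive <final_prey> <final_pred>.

Answer: 2 prey

Derivation:
Step 1: prey: 15+1-15=1; pred: 17+5-5=17
Step 2: prey: 1+0-1=0; pred: 17+0-5=12
First extinction: prey at step 2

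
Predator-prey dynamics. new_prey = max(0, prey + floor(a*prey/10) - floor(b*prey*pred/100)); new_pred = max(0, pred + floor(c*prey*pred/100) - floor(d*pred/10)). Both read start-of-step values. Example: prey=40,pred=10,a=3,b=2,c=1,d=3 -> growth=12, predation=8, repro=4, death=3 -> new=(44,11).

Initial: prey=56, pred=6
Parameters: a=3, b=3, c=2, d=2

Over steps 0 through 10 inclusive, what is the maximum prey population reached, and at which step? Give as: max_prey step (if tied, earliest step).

Step 1: prey: 56+16-10=62; pred: 6+6-1=11
Step 2: prey: 62+18-20=60; pred: 11+13-2=22
Step 3: prey: 60+18-39=39; pred: 22+26-4=44
Step 4: prey: 39+11-51=0; pred: 44+34-8=70
Step 5: prey: 0+0-0=0; pred: 70+0-14=56
Step 6: prey: 0+0-0=0; pred: 56+0-11=45
Step 7: prey: 0+0-0=0; pred: 45+0-9=36
Step 8: prey: 0+0-0=0; pred: 36+0-7=29
Step 9: prey: 0+0-0=0; pred: 29+0-5=24
Step 10: prey: 0+0-0=0; pred: 24+0-4=20
Max prey = 62 at step 1

Answer: 62 1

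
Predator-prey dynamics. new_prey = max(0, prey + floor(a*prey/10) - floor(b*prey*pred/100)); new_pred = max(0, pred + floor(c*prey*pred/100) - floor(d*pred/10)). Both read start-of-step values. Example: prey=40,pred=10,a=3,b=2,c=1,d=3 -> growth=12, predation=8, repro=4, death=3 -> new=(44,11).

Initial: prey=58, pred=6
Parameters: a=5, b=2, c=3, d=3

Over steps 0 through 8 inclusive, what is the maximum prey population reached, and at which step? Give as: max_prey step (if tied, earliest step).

Step 1: prey: 58+29-6=81; pred: 6+10-1=15
Step 2: prey: 81+40-24=97; pred: 15+36-4=47
Step 3: prey: 97+48-91=54; pred: 47+136-14=169
Step 4: prey: 54+27-182=0; pred: 169+273-50=392
Step 5: prey: 0+0-0=0; pred: 392+0-117=275
Step 6: prey: 0+0-0=0; pred: 275+0-82=193
Step 7: prey: 0+0-0=0; pred: 193+0-57=136
Step 8: prey: 0+0-0=0; pred: 136+0-40=96
Max prey = 97 at step 2

Answer: 97 2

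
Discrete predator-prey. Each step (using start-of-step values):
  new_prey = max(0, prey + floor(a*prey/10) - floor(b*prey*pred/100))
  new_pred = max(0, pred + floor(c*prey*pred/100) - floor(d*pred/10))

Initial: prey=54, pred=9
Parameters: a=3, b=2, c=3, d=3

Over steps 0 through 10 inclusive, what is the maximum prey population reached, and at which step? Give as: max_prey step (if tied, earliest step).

Answer: 61 1

Derivation:
Step 1: prey: 54+16-9=61; pred: 9+14-2=21
Step 2: prey: 61+18-25=54; pred: 21+38-6=53
Step 3: prey: 54+16-57=13; pred: 53+85-15=123
Step 4: prey: 13+3-31=0; pred: 123+47-36=134
Step 5: prey: 0+0-0=0; pred: 134+0-40=94
Step 6: prey: 0+0-0=0; pred: 94+0-28=66
Step 7: prey: 0+0-0=0; pred: 66+0-19=47
Step 8: prey: 0+0-0=0; pred: 47+0-14=33
Step 9: prey: 0+0-0=0; pred: 33+0-9=24
Step 10: prey: 0+0-0=0; pred: 24+0-7=17
Max prey = 61 at step 1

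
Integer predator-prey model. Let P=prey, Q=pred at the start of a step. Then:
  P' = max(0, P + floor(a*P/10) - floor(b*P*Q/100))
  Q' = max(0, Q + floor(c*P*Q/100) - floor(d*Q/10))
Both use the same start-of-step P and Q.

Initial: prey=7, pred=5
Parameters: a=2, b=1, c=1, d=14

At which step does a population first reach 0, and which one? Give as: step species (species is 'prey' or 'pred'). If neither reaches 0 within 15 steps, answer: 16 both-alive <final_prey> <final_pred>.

Step 1: prey: 7+1-0=8; pred: 5+0-7=0
First extinction: pred at step 1

Answer: 1 pred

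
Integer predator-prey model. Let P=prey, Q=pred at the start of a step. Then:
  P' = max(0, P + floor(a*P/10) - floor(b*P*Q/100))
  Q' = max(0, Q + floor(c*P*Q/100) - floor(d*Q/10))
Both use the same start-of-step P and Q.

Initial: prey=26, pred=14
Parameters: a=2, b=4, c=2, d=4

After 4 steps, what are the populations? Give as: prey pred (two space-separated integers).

Answer: 5 9

Derivation:
Step 1: prey: 26+5-14=17; pred: 14+7-5=16
Step 2: prey: 17+3-10=10; pred: 16+5-6=15
Step 3: prey: 10+2-6=6; pred: 15+3-6=12
Step 4: prey: 6+1-2=5; pred: 12+1-4=9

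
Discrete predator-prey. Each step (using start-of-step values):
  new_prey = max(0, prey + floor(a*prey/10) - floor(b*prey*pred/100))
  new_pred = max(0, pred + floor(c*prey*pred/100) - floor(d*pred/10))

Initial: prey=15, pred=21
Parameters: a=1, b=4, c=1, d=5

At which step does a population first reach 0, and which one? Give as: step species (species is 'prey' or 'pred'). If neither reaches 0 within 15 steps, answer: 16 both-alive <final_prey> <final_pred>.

Step 1: prey: 15+1-12=4; pred: 21+3-10=14
Step 2: prey: 4+0-2=2; pred: 14+0-7=7
Step 3: prey: 2+0-0=2; pred: 7+0-3=4
Step 4: prey: 2+0-0=2; pred: 4+0-2=2
Step 5: prey: 2+0-0=2; pred: 2+0-1=1
Step 6: prey: 2+0-0=2; pred: 1+0-0=1
Steps 7-15: state stable at prey=2, pred=1 (no change)
No extinction within 15 steps

Answer: 16 both-alive 2 1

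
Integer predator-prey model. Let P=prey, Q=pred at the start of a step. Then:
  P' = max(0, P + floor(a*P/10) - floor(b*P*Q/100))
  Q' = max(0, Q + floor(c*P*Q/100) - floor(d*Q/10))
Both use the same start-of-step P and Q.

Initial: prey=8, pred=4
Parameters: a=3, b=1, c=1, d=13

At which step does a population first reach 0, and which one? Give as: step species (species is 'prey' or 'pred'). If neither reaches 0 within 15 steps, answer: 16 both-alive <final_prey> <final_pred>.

Step 1: prey: 8+2-0=10; pred: 4+0-5=0
First extinction: pred at step 1

Answer: 1 pred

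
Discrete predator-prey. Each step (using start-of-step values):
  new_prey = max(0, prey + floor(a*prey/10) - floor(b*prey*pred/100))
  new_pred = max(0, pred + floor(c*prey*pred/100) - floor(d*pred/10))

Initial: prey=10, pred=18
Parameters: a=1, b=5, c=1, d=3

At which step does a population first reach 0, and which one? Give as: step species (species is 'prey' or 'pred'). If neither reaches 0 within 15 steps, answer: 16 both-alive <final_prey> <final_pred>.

Step 1: prey: 10+1-9=2; pred: 18+1-5=14
Step 2: prey: 2+0-1=1; pred: 14+0-4=10
Step 3: prey: 1+0-0=1; pred: 10+0-3=7
Step 4: prey: 1+0-0=1; pred: 7+0-2=5
Step 5: prey: 1+0-0=1; pred: 5+0-1=4
Step 6: prey: 1+0-0=1; pred: 4+0-1=3
Step 7: prey: 1+0-0=1; pred: 3+0-0=3
Steps 8-15: state stable at prey=1, pred=3 (no change)
No extinction within 15 steps

Answer: 16 both-alive 1 3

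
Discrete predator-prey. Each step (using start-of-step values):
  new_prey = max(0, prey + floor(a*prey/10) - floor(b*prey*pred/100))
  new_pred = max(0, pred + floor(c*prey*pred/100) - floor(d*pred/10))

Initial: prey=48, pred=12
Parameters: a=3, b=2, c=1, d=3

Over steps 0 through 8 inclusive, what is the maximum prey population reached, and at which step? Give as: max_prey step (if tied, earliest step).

Step 1: prey: 48+14-11=51; pred: 12+5-3=14
Step 2: prey: 51+15-14=52; pred: 14+7-4=17
Step 3: prey: 52+15-17=50; pred: 17+8-5=20
Step 4: prey: 50+15-20=45; pred: 20+10-6=24
Step 5: prey: 45+13-21=37; pred: 24+10-7=27
Step 6: prey: 37+11-19=29; pred: 27+9-8=28
Step 7: prey: 29+8-16=21; pred: 28+8-8=28
Step 8: prey: 21+6-11=16; pred: 28+5-8=25
Max prey = 52 at step 2

Answer: 52 2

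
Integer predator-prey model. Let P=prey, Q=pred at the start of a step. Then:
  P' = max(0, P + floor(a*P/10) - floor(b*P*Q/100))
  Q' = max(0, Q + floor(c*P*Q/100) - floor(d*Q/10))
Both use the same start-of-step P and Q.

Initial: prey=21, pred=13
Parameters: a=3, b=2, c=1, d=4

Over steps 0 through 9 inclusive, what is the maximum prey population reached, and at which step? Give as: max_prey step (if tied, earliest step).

Step 1: prey: 21+6-5=22; pred: 13+2-5=10
Step 2: prey: 22+6-4=24; pred: 10+2-4=8
Step 3: prey: 24+7-3=28; pred: 8+1-3=6
Step 4: prey: 28+8-3=33; pred: 6+1-2=5
Step 5: prey: 33+9-3=39; pred: 5+1-2=4
Step 6: prey: 39+11-3=47; pred: 4+1-1=4
Step 7: prey: 47+14-3=58; pred: 4+1-1=4
Step 8: prey: 58+17-4=71; pred: 4+2-1=5
Step 9: prey: 71+21-7=85; pred: 5+3-2=6
Max prey = 85 at step 9

Answer: 85 9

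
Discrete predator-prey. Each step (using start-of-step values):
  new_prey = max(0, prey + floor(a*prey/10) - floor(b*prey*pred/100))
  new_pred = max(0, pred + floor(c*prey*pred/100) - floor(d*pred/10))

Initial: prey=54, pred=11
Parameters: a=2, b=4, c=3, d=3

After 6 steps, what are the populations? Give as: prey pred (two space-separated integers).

Answer: 0 17

Derivation:
Step 1: prey: 54+10-23=41; pred: 11+17-3=25
Step 2: prey: 41+8-41=8; pred: 25+30-7=48
Step 3: prey: 8+1-15=0; pred: 48+11-14=45
Step 4: prey: 0+0-0=0; pred: 45+0-13=32
Step 5: prey: 0+0-0=0; pred: 32+0-9=23
Step 6: prey: 0+0-0=0; pred: 23+0-6=17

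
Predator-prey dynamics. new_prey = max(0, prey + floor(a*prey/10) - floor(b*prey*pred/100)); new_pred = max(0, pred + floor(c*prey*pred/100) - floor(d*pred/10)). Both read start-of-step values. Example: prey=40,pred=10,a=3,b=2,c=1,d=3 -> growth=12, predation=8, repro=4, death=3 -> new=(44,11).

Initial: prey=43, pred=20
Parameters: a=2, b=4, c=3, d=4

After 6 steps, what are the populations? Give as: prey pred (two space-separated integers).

Step 1: prey: 43+8-34=17; pred: 20+25-8=37
Step 2: prey: 17+3-25=0; pred: 37+18-14=41
Step 3: prey: 0+0-0=0; pred: 41+0-16=25
Step 4: prey: 0+0-0=0; pred: 25+0-10=15
Step 5: prey: 0+0-0=0; pred: 15+0-6=9
Step 6: prey: 0+0-0=0; pred: 9+0-3=6

Answer: 0 6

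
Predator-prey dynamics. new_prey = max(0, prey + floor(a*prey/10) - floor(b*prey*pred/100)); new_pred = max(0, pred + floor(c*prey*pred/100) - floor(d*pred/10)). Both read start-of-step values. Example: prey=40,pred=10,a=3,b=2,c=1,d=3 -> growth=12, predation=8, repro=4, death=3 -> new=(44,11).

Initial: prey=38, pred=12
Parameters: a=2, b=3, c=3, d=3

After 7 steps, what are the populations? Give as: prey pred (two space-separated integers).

Step 1: prey: 38+7-13=32; pred: 12+13-3=22
Step 2: prey: 32+6-21=17; pred: 22+21-6=37
Step 3: prey: 17+3-18=2; pred: 37+18-11=44
Step 4: prey: 2+0-2=0; pred: 44+2-13=33
Step 5: prey: 0+0-0=0; pred: 33+0-9=24
Step 6: prey: 0+0-0=0; pred: 24+0-7=17
Step 7: prey: 0+0-0=0; pred: 17+0-5=12

Answer: 0 12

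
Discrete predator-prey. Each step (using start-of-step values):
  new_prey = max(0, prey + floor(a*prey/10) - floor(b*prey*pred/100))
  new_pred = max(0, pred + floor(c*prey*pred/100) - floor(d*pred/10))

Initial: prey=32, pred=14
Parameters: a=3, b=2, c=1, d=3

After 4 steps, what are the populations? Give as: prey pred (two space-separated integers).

Step 1: prey: 32+9-8=33; pred: 14+4-4=14
Step 2: prey: 33+9-9=33; pred: 14+4-4=14
Step 3: prey: 33+9-9=33; pred: 14+4-4=14
Step 4: prey: 33+9-9=33; pred: 14+4-4=14

Answer: 33 14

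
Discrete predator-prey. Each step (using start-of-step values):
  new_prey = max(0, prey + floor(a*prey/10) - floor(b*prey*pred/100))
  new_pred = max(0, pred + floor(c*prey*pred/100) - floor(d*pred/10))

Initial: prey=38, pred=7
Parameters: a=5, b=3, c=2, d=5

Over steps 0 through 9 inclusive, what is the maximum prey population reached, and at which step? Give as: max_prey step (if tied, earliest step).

Step 1: prey: 38+19-7=50; pred: 7+5-3=9
Step 2: prey: 50+25-13=62; pred: 9+9-4=14
Step 3: prey: 62+31-26=67; pred: 14+17-7=24
Step 4: prey: 67+33-48=52; pred: 24+32-12=44
Step 5: prey: 52+26-68=10; pred: 44+45-22=67
Step 6: prey: 10+5-20=0; pred: 67+13-33=47
Step 7: prey: 0+0-0=0; pred: 47+0-23=24
Step 8: prey: 0+0-0=0; pred: 24+0-12=12
Step 9: prey: 0+0-0=0; pred: 12+0-6=6
Max prey = 67 at step 3

Answer: 67 3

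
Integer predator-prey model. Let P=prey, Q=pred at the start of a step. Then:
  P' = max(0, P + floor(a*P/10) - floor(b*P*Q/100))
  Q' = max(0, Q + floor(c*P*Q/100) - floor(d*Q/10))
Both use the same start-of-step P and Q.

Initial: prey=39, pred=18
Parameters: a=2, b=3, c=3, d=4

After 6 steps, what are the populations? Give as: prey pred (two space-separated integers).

Step 1: prey: 39+7-21=25; pred: 18+21-7=32
Step 2: prey: 25+5-24=6; pred: 32+24-12=44
Step 3: prey: 6+1-7=0; pred: 44+7-17=34
Step 4: prey: 0+0-0=0; pred: 34+0-13=21
Step 5: prey: 0+0-0=0; pred: 21+0-8=13
Step 6: prey: 0+0-0=0; pred: 13+0-5=8

Answer: 0 8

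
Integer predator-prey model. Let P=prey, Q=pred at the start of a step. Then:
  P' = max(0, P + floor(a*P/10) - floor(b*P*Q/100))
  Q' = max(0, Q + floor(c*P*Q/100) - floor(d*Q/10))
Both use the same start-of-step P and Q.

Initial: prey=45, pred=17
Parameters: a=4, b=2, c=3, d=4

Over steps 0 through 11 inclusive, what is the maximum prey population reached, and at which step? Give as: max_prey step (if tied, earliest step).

Step 1: prey: 45+18-15=48; pred: 17+22-6=33
Step 2: prey: 48+19-31=36; pred: 33+47-13=67
Step 3: prey: 36+14-48=2; pred: 67+72-26=113
Step 4: prey: 2+0-4=0; pred: 113+6-45=74
Step 5: prey: 0+0-0=0; pred: 74+0-29=45
Step 6: prey: 0+0-0=0; pred: 45+0-18=27
Step 7: prey: 0+0-0=0; pred: 27+0-10=17
Step 8: prey: 0+0-0=0; pred: 17+0-6=11
Step 9: prey: 0+0-0=0; pred: 11+0-4=7
Step 10: prey: 0+0-0=0; pred: 7+0-2=5
Step 11: prey: 0+0-0=0; pred: 5+0-2=3
Max prey = 48 at step 1

Answer: 48 1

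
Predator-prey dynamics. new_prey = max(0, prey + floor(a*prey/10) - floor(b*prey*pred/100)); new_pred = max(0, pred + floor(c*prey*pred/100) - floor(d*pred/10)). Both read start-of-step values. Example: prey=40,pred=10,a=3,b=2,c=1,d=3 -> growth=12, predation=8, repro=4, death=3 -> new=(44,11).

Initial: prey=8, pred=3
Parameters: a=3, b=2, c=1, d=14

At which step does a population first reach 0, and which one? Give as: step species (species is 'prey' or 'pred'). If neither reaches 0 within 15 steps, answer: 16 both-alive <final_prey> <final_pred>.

Step 1: prey: 8+2-0=10; pred: 3+0-4=0
First extinction: pred at step 1

Answer: 1 pred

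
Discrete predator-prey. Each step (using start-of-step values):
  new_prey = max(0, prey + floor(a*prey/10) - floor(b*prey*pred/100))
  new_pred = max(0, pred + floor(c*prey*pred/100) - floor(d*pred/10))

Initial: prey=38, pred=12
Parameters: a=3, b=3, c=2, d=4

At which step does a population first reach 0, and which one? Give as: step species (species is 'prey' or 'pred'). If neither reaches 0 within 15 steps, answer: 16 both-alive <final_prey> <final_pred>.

Step 1: prey: 38+11-13=36; pred: 12+9-4=17
Step 2: prey: 36+10-18=28; pred: 17+12-6=23
Step 3: prey: 28+8-19=17; pred: 23+12-9=26
Step 4: prey: 17+5-13=9; pred: 26+8-10=24
Step 5: prey: 9+2-6=5; pred: 24+4-9=19
Step 6: prey: 5+1-2=4; pred: 19+1-7=13
Step 7: prey: 4+1-1=4; pred: 13+1-5=9
Step 8: prey: 4+1-1=4; pred: 9+0-3=6
Step 9: prey: 4+1-0=5; pred: 6+0-2=4
Step 10: prey: 5+1-0=6; pred: 4+0-1=3
Step 11: prey: 6+1-0=7; pred: 3+0-1=2
Step 12: prey: 7+2-0=9; pred: 2+0-0=2
Step 13: prey: 9+2-0=11; pred: 2+0-0=2
Step 14: prey: 11+3-0=14; pred: 2+0-0=2
Step 15: prey: 14+4-0=18; pred: 2+0-0=2
No extinction within 15 steps

Answer: 16 both-alive 18 2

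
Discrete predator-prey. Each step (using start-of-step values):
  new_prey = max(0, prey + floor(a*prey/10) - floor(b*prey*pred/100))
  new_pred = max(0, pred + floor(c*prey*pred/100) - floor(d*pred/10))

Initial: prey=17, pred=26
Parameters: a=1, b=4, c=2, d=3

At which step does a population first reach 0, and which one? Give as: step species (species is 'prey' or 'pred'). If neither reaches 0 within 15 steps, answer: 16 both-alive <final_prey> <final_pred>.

Answer: 2 prey

Derivation:
Step 1: prey: 17+1-17=1; pred: 26+8-7=27
Step 2: prey: 1+0-1=0; pred: 27+0-8=19
First extinction: prey at step 2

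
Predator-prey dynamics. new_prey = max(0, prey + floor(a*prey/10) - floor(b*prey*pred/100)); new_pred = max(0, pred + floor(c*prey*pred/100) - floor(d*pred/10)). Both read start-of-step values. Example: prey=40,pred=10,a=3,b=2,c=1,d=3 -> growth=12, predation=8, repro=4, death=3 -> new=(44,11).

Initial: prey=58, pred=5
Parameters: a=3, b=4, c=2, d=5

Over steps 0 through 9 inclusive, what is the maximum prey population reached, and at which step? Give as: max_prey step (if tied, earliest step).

Answer: 64 1

Derivation:
Step 1: prey: 58+17-11=64; pred: 5+5-2=8
Step 2: prey: 64+19-20=63; pred: 8+10-4=14
Step 3: prey: 63+18-35=46; pred: 14+17-7=24
Step 4: prey: 46+13-44=15; pred: 24+22-12=34
Step 5: prey: 15+4-20=0; pred: 34+10-17=27
Step 6: prey: 0+0-0=0; pred: 27+0-13=14
Step 7: prey: 0+0-0=0; pred: 14+0-7=7
Step 8: prey: 0+0-0=0; pred: 7+0-3=4
Step 9: prey: 0+0-0=0; pred: 4+0-2=2
Max prey = 64 at step 1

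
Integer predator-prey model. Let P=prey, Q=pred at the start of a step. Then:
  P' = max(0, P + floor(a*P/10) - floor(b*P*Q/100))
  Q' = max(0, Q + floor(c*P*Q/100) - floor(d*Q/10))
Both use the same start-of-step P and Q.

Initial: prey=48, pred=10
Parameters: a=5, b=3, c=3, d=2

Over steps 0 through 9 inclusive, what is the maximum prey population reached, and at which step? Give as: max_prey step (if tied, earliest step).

Step 1: prey: 48+24-14=58; pred: 10+14-2=22
Step 2: prey: 58+29-38=49; pred: 22+38-4=56
Step 3: prey: 49+24-82=0; pred: 56+82-11=127
Step 4: prey: 0+0-0=0; pred: 127+0-25=102
Step 5: prey: 0+0-0=0; pred: 102+0-20=82
Step 6: prey: 0+0-0=0; pred: 82+0-16=66
Step 7: prey: 0+0-0=0; pred: 66+0-13=53
Step 8: prey: 0+0-0=0; pred: 53+0-10=43
Step 9: prey: 0+0-0=0; pred: 43+0-8=35
Max prey = 58 at step 1

Answer: 58 1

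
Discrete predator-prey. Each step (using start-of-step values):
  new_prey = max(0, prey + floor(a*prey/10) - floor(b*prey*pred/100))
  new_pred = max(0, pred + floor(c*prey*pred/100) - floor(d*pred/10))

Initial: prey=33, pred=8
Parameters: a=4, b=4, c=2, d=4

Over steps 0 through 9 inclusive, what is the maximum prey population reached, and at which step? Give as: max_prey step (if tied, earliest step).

Step 1: prey: 33+13-10=36; pred: 8+5-3=10
Step 2: prey: 36+14-14=36; pred: 10+7-4=13
Step 3: prey: 36+14-18=32; pred: 13+9-5=17
Step 4: prey: 32+12-21=23; pred: 17+10-6=21
Step 5: prey: 23+9-19=13; pred: 21+9-8=22
Step 6: prey: 13+5-11=7; pred: 22+5-8=19
Step 7: prey: 7+2-5=4; pred: 19+2-7=14
Step 8: prey: 4+1-2=3; pred: 14+1-5=10
Step 9: prey: 3+1-1=3; pred: 10+0-4=6
Max prey = 36 at step 1

Answer: 36 1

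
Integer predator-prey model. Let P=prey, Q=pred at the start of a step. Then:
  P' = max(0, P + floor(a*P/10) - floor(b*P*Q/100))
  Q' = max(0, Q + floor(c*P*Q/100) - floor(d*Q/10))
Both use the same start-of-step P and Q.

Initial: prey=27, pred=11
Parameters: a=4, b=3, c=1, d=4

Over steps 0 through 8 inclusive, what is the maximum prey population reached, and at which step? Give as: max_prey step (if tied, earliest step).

Answer: 77 8

Derivation:
Step 1: prey: 27+10-8=29; pred: 11+2-4=9
Step 2: prey: 29+11-7=33; pred: 9+2-3=8
Step 3: prey: 33+13-7=39; pred: 8+2-3=7
Step 4: prey: 39+15-8=46; pred: 7+2-2=7
Step 5: prey: 46+18-9=55; pred: 7+3-2=8
Step 6: prey: 55+22-13=64; pred: 8+4-3=9
Step 7: prey: 64+25-17=72; pred: 9+5-3=11
Step 8: prey: 72+28-23=77; pred: 11+7-4=14
Max prey = 77 at step 8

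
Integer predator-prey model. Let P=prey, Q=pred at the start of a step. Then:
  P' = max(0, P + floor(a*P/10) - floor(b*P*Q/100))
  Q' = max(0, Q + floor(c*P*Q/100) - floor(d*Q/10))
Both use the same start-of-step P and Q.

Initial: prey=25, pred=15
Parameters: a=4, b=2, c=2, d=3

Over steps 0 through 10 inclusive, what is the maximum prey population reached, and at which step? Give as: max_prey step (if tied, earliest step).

Answer: 29 2

Derivation:
Step 1: prey: 25+10-7=28; pred: 15+7-4=18
Step 2: prey: 28+11-10=29; pred: 18+10-5=23
Step 3: prey: 29+11-13=27; pred: 23+13-6=30
Step 4: prey: 27+10-16=21; pred: 30+16-9=37
Step 5: prey: 21+8-15=14; pred: 37+15-11=41
Step 6: prey: 14+5-11=8; pred: 41+11-12=40
Step 7: prey: 8+3-6=5; pred: 40+6-12=34
Step 8: prey: 5+2-3=4; pred: 34+3-10=27
Step 9: prey: 4+1-2=3; pred: 27+2-8=21
Step 10: prey: 3+1-1=3; pred: 21+1-6=16
Max prey = 29 at step 2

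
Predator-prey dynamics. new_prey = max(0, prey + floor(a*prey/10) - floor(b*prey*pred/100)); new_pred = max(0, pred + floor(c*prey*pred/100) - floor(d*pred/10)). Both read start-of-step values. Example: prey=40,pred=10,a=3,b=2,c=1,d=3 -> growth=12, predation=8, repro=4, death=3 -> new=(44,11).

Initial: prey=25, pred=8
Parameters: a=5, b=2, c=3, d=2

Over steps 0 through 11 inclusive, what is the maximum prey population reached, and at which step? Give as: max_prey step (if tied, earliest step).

Answer: 43 3

Derivation:
Step 1: prey: 25+12-4=33; pred: 8+6-1=13
Step 2: prey: 33+16-8=41; pred: 13+12-2=23
Step 3: prey: 41+20-18=43; pred: 23+28-4=47
Step 4: prey: 43+21-40=24; pred: 47+60-9=98
Step 5: prey: 24+12-47=0; pred: 98+70-19=149
Step 6: prey: 0+0-0=0; pred: 149+0-29=120
Step 7: prey: 0+0-0=0; pred: 120+0-24=96
Step 8: prey: 0+0-0=0; pred: 96+0-19=77
Step 9: prey: 0+0-0=0; pred: 77+0-15=62
Step 10: prey: 0+0-0=0; pred: 62+0-12=50
Step 11: prey: 0+0-0=0; pred: 50+0-10=40
Max prey = 43 at step 3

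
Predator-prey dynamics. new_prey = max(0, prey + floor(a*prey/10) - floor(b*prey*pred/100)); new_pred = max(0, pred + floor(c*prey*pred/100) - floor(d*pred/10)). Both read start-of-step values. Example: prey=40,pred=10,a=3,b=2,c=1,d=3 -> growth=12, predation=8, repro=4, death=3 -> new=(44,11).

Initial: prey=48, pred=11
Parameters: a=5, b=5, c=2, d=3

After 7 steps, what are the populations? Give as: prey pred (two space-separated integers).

Answer: 0 10

Derivation:
Step 1: prey: 48+24-26=46; pred: 11+10-3=18
Step 2: prey: 46+23-41=28; pred: 18+16-5=29
Step 3: prey: 28+14-40=2; pred: 29+16-8=37
Step 4: prey: 2+1-3=0; pred: 37+1-11=27
Step 5: prey: 0+0-0=0; pred: 27+0-8=19
Step 6: prey: 0+0-0=0; pred: 19+0-5=14
Step 7: prey: 0+0-0=0; pred: 14+0-4=10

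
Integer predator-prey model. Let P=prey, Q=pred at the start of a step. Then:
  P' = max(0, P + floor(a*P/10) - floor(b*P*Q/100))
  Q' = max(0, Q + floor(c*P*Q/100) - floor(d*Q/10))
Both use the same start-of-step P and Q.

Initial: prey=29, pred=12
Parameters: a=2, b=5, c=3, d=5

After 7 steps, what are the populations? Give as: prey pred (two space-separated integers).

Answer: 2 1

Derivation:
Step 1: prey: 29+5-17=17; pred: 12+10-6=16
Step 2: prey: 17+3-13=7; pred: 16+8-8=16
Step 3: prey: 7+1-5=3; pred: 16+3-8=11
Step 4: prey: 3+0-1=2; pred: 11+0-5=6
Step 5: prey: 2+0-0=2; pred: 6+0-3=3
Step 6: prey: 2+0-0=2; pred: 3+0-1=2
Step 7: prey: 2+0-0=2; pred: 2+0-1=1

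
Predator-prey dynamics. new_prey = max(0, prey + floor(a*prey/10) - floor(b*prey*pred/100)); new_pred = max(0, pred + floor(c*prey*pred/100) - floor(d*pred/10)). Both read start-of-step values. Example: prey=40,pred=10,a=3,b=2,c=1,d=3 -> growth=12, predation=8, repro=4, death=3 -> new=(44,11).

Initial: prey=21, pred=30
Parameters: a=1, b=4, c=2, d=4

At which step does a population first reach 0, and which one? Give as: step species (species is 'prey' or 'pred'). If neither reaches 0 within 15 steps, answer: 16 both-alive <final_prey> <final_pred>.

Answer: 1 prey

Derivation:
Step 1: prey: 21+2-25=0; pred: 30+12-12=30
First extinction: prey at step 1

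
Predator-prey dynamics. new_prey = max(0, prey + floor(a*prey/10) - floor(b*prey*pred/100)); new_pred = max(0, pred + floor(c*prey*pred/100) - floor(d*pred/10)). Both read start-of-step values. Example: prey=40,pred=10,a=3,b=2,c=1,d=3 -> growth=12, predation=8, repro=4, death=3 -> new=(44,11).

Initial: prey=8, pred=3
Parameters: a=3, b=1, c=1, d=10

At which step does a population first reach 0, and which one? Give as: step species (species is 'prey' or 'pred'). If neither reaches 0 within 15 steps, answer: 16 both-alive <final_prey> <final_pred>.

Answer: 1 pred

Derivation:
Step 1: prey: 8+2-0=10; pred: 3+0-3=0
First extinction: pred at step 1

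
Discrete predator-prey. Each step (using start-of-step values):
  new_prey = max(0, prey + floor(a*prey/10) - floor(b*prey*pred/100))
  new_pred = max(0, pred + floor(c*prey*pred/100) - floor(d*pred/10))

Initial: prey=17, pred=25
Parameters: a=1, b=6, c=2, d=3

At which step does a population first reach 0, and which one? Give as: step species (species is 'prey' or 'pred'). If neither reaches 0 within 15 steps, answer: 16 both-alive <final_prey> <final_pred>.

Step 1: prey: 17+1-25=0; pred: 25+8-7=26
First extinction: prey at step 1

Answer: 1 prey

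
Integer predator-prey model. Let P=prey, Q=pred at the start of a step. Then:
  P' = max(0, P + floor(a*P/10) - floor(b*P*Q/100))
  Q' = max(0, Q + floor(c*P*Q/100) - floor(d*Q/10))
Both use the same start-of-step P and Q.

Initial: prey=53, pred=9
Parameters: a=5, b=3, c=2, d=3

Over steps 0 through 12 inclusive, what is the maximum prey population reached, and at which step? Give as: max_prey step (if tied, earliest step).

Step 1: prey: 53+26-14=65; pred: 9+9-2=16
Step 2: prey: 65+32-31=66; pred: 16+20-4=32
Step 3: prey: 66+33-63=36; pred: 32+42-9=65
Step 4: prey: 36+18-70=0; pred: 65+46-19=92
Step 5: prey: 0+0-0=0; pred: 92+0-27=65
Step 6: prey: 0+0-0=0; pred: 65+0-19=46
Step 7: prey: 0+0-0=0; pred: 46+0-13=33
Step 8: prey: 0+0-0=0; pred: 33+0-9=24
Step 9: prey: 0+0-0=0; pred: 24+0-7=17
Step 10: prey: 0+0-0=0; pred: 17+0-5=12
Step 11: prey: 0+0-0=0; pred: 12+0-3=9
Step 12: prey: 0+0-0=0; pred: 9+0-2=7
Max prey = 66 at step 2

Answer: 66 2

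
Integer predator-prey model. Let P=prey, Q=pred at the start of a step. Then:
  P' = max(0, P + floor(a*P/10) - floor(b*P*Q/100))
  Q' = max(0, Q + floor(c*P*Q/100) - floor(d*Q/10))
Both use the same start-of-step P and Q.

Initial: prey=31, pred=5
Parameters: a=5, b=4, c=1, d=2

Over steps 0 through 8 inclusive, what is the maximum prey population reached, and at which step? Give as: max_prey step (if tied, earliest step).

Answer: 80 5

Derivation:
Step 1: prey: 31+15-6=40; pred: 5+1-1=5
Step 2: prey: 40+20-8=52; pred: 5+2-1=6
Step 3: prey: 52+26-12=66; pred: 6+3-1=8
Step 4: prey: 66+33-21=78; pred: 8+5-1=12
Step 5: prey: 78+39-37=80; pred: 12+9-2=19
Step 6: prey: 80+40-60=60; pred: 19+15-3=31
Step 7: prey: 60+30-74=16; pred: 31+18-6=43
Step 8: prey: 16+8-27=0; pred: 43+6-8=41
Max prey = 80 at step 5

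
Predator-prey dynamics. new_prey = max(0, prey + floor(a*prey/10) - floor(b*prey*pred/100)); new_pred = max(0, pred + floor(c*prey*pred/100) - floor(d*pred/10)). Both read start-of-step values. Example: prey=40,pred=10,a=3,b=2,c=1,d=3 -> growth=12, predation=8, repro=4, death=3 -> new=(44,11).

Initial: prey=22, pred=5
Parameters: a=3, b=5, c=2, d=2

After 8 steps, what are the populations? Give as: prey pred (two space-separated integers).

Step 1: prey: 22+6-5=23; pred: 5+2-1=6
Step 2: prey: 23+6-6=23; pred: 6+2-1=7
Step 3: prey: 23+6-8=21; pred: 7+3-1=9
Step 4: prey: 21+6-9=18; pred: 9+3-1=11
Step 5: prey: 18+5-9=14; pred: 11+3-2=12
Step 6: prey: 14+4-8=10; pred: 12+3-2=13
Step 7: prey: 10+3-6=7; pred: 13+2-2=13
Step 8: prey: 7+2-4=5; pred: 13+1-2=12

Answer: 5 12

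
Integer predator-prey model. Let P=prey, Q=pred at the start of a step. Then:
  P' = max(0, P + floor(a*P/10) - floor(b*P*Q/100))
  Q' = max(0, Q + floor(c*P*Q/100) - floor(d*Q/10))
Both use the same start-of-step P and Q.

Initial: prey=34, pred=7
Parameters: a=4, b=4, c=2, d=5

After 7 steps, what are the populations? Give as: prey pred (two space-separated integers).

Step 1: prey: 34+13-9=38; pred: 7+4-3=8
Step 2: prey: 38+15-12=41; pred: 8+6-4=10
Step 3: prey: 41+16-16=41; pred: 10+8-5=13
Step 4: prey: 41+16-21=36; pred: 13+10-6=17
Step 5: prey: 36+14-24=26; pred: 17+12-8=21
Step 6: prey: 26+10-21=15; pred: 21+10-10=21
Step 7: prey: 15+6-12=9; pred: 21+6-10=17

Answer: 9 17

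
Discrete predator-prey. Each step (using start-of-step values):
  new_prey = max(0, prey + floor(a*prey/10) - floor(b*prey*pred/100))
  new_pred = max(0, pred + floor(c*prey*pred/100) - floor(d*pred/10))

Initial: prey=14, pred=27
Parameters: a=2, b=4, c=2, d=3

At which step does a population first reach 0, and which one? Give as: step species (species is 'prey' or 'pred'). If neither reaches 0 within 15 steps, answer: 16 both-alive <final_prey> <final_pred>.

Step 1: prey: 14+2-15=1; pred: 27+7-8=26
Step 2: prey: 1+0-1=0; pred: 26+0-7=19
First extinction: prey at step 2

Answer: 2 prey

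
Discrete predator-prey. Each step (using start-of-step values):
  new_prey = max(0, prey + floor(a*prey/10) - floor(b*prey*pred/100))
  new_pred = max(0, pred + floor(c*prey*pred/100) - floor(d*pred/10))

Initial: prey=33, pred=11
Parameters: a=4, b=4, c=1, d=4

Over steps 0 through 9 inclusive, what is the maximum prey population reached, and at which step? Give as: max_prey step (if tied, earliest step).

Answer: 58 9

Derivation:
Step 1: prey: 33+13-14=32; pred: 11+3-4=10
Step 2: prey: 32+12-12=32; pred: 10+3-4=9
Step 3: prey: 32+12-11=33; pred: 9+2-3=8
Step 4: prey: 33+13-10=36; pred: 8+2-3=7
Step 5: prey: 36+14-10=40; pred: 7+2-2=7
Step 6: prey: 40+16-11=45; pred: 7+2-2=7
Step 7: prey: 45+18-12=51; pred: 7+3-2=8
Step 8: prey: 51+20-16=55; pred: 8+4-3=9
Step 9: prey: 55+22-19=58; pred: 9+4-3=10
Max prey = 58 at step 9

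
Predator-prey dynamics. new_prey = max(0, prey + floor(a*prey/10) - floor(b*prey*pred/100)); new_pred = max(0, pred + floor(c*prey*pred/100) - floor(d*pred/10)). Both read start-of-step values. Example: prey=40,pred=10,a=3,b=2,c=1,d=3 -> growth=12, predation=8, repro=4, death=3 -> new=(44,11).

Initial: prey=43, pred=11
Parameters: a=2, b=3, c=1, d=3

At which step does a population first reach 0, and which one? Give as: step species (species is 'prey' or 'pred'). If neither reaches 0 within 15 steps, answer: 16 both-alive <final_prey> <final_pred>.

Step 1: prey: 43+8-14=37; pred: 11+4-3=12
Step 2: prey: 37+7-13=31; pred: 12+4-3=13
Step 3: prey: 31+6-12=25; pred: 13+4-3=14
Step 4: prey: 25+5-10=20; pred: 14+3-4=13
Step 5: prey: 20+4-7=17; pred: 13+2-3=12
Step 6: prey: 17+3-6=14; pred: 12+2-3=11
Step 7: prey: 14+2-4=12; pred: 11+1-3=9
Step 8: prey: 12+2-3=11; pred: 9+1-2=8
Step 9: prey: 11+2-2=11; pred: 8+0-2=6
Step 10: prey: 11+2-1=12; pred: 6+0-1=5
Step 11: prey: 12+2-1=13; pred: 5+0-1=4
Step 12: prey: 13+2-1=14; pred: 4+0-1=3
Step 13: prey: 14+2-1=15; pred: 3+0-0=3
Step 14: prey: 15+3-1=17; pred: 3+0-0=3
Step 15: prey: 17+3-1=19; pred: 3+0-0=3
No extinction within 15 steps

Answer: 16 both-alive 19 3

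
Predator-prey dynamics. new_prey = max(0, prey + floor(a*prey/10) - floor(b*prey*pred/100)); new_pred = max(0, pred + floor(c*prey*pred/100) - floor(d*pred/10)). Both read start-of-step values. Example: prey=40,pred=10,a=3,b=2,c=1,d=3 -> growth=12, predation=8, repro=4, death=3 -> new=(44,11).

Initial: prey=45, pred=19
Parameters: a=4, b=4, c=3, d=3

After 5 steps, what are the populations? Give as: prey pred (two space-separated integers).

Step 1: prey: 45+18-34=29; pred: 19+25-5=39
Step 2: prey: 29+11-45=0; pred: 39+33-11=61
Step 3: prey: 0+0-0=0; pred: 61+0-18=43
Step 4: prey: 0+0-0=0; pred: 43+0-12=31
Step 5: prey: 0+0-0=0; pred: 31+0-9=22

Answer: 0 22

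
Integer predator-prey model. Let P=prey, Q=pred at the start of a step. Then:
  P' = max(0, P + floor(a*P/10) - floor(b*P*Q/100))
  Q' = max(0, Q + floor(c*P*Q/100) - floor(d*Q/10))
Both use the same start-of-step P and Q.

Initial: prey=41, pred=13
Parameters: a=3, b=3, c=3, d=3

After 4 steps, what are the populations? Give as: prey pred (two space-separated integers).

Answer: 0 43

Derivation:
Step 1: prey: 41+12-15=38; pred: 13+15-3=25
Step 2: prey: 38+11-28=21; pred: 25+28-7=46
Step 3: prey: 21+6-28=0; pred: 46+28-13=61
Step 4: prey: 0+0-0=0; pred: 61+0-18=43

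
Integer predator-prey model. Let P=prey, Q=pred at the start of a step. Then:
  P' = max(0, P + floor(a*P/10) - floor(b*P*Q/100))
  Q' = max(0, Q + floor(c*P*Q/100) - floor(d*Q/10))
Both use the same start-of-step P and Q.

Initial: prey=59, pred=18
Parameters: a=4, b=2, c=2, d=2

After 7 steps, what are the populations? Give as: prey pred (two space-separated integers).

Answer: 0 49

Derivation:
Step 1: prey: 59+23-21=61; pred: 18+21-3=36
Step 2: prey: 61+24-43=42; pred: 36+43-7=72
Step 3: prey: 42+16-60=0; pred: 72+60-14=118
Step 4: prey: 0+0-0=0; pred: 118+0-23=95
Step 5: prey: 0+0-0=0; pred: 95+0-19=76
Step 6: prey: 0+0-0=0; pred: 76+0-15=61
Step 7: prey: 0+0-0=0; pred: 61+0-12=49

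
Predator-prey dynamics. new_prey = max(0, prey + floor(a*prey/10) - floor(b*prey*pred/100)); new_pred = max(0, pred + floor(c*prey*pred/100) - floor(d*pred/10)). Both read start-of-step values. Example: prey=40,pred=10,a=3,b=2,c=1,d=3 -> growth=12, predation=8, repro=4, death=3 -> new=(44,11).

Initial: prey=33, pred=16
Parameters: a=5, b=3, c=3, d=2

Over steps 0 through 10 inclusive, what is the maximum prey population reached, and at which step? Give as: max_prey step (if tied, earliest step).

Step 1: prey: 33+16-15=34; pred: 16+15-3=28
Step 2: prey: 34+17-28=23; pred: 28+28-5=51
Step 3: prey: 23+11-35=0; pred: 51+35-10=76
Step 4: prey: 0+0-0=0; pred: 76+0-15=61
Step 5: prey: 0+0-0=0; pred: 61+0-12=49
Step 6: prey: 0+0-0=0; pred: 49+0-9=40
Step 7: prey: 0+0-0=0; pred: 40+0-8=32
Step 8: prey: 0+0-0=0; pred: 32+0-6=26
Step 9: prey: 0+0-0=0; pred: 26+0-5=21
Step 10: prey: 0+0-0=0; pred: 21+0-4=17
Max prey = 34 at step 1

Answer: 34 1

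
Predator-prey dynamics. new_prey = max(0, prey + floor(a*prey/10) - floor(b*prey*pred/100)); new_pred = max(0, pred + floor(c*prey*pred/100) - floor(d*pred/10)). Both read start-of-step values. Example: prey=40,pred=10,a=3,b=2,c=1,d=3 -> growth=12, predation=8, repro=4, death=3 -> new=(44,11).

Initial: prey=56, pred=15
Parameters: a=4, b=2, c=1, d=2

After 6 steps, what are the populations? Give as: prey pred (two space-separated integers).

Step 1: prey: 56+22-16=62; pred: 15+8-3=20
Step 2: prey: 62+24-24=62; pred: 20+12-4=28
Step 3: prey: 62+24-34=52; pred: 28+17-5=40
Step 4: prey: 52+20-41=31; pred: 40+20-8=52
Step 5: prey: 31+12-32=11; pred: 52+16-10=58
Step 6: prey: 11+4-12=3; pred: 58+6-11=53

Answer: 3 53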